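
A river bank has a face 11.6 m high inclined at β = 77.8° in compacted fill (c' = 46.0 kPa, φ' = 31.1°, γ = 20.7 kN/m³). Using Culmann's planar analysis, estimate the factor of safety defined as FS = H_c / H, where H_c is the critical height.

FS = 2.04

H_c = (4c'/γ) · sinβ cosφ' / [1 − cos(β − φ')]
    = (4·46.0/20.7) · sin77.8°·cos31.1° / [1 − cos46.7°]
    = 8.889 · 0.8369 / 0.3142 = 23.68 m
FS = H_c / H = 23.68 / 11.6 = 2.041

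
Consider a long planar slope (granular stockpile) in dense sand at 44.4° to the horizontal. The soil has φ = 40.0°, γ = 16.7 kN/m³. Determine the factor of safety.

FS = 0.86

For a dry cohesionless infinite slope the factor of safety is FS = tanφ / tanβ.
FS = tan40.0° / tan44.4° = 0.8391 / 0.9793 = 0.857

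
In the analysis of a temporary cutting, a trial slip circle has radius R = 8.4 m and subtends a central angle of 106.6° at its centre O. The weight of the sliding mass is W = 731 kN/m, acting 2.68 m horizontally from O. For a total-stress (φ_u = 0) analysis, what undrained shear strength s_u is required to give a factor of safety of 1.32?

FS = s_u·L_a·R / (W·d), so s_u = FS·W·d / (L_a·R).
Arc length L_a = R·θ = 8.4·(106.6°·π/180) = 8.4·1.8605 = 15.63 m
s_u = 1.32·731·2.68 / (15.63·8.4) = 2586.0 / 131.28 = 19.70 kPa

s_u = 19.7 kPa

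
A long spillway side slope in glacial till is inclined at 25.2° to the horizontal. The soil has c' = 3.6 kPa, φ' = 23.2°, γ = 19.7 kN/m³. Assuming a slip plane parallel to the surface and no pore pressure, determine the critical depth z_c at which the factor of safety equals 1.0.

Setting FS = 1.00 in FS = [c' + γz cos²β tanφ'] / [γz sinβ cosβ] and solving for z:
z = c' / [γ cosβ (FS·sinβ − cosβ·tanφ')]
  = 3.6 / [19.7·cos25.2°·(1.00·sin25.2° − cos25.2°·tan23.2°)]
  = 3.6 / [19.7·0.9048·(1.00·0.4258 − 0.9048·0.4286)]
  = 3.6 / 0.6768 = 5.319 m

z_c = 5.32 m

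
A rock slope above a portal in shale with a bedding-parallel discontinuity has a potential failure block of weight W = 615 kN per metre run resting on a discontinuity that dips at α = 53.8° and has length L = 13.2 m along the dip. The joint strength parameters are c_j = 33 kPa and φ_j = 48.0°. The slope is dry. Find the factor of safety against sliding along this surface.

Resolving the block weight along and normal to the plane and applying the Mohr–Coulomb strength on the joint:
N' = W cosα = 615·cos53.8° = 363.2 kN/m
Driving force T = W sinα = 615·sin53.8° = 496.3 kN/m
Resisting force R = c_j·L + N'·tanφ_j = 33·13.2 + 363.2·tan48.0° = 435.6 + 403.4 = 839.0 kN/m
FS = R / T = 839.0 / 496.3 = 1.691

FS = 1.69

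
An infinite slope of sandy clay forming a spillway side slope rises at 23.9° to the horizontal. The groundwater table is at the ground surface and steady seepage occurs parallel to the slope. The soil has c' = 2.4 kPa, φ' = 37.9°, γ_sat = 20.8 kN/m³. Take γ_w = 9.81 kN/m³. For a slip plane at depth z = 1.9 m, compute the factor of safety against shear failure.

With seepage parallel to the slope and the water table at the surface, the effective normal stress on the slip plane uses the buoyant unit weight γ' = γ_sat − γ_w while the driving shear stress uses γ_sat:
FS = [c' + γ' z cos²β tanφ'] / [γ_sat z sinβ cosβ]
γ' = 20.8 − 9.81 = 10.99 kN/m³
Numerator = 2.4 + 10.99·1.9·cos²23.9°·tan37.9° = 2.4 + 10.99·1.9·0.8359·0.7785 = 15.987 kPa
Denominator = 20.8·1.9·sin23.9°·cos23.9° = 20.8·1.9·0.4051·0.9143 = 14.638 kPa
FS = 15.987 / 14.638 = 1.092

FS = 1.09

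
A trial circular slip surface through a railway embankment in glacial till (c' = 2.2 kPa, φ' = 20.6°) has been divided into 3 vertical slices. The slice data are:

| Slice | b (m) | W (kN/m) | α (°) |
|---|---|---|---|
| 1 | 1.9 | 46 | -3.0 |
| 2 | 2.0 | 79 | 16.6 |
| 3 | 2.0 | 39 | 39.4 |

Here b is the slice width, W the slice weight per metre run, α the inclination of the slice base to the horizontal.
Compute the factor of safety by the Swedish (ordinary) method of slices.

FS = 1.59

Ordinary method of slices: FS = Σ[c'·Δl_i + (W_i cosα_i)·tanφ'] / Σ W_i sinα_i, with Δl_i = b_i / cosα_i.
Slice 1: Δl = 1.9/cos(-3.0°) = 1.903 m; N'_1 = 46·cos(-3.0°) = 45.9; c'Δl = 4.19; W sinα = -2.4
Slice 2: Δl = 2.0/cos16.6° = 2.087 m; N'_2 = 79·cos16.6° = 75.7; c'Δl = 4.59; W sinα = 22.6
Slice 3: Δl = 2.0/cos39.4° = 2.588 m; N'_3 = 39·cos39.4° = 30.1; c'Δl = 5.69; W sinα = 24.8
Σc'Δl = 14.5 kN/m; ΣN' = 151.8 kN/m; ΣW sinα = 44.9 kN/m
Resisting = 14.5 + 151.8·tan20.6° = 14.5 + 57.1 = 71.5 kN/m
FS = 71.5 / 44.9 = 1.592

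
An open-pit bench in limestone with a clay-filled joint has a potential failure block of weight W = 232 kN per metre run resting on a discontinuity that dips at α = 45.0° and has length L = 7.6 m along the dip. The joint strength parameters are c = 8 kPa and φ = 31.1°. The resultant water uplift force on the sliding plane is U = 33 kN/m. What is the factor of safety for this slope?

FS = 0.85

Resolving the block weight along and normal to the plane and applying the Mohr–Coulomb strength on the joint:
N' = W cosα − U = 232·cos45.0° − 33 = 131.0 kN/m
Driving force T = W sinα = 232·sin45.0° = 164.0 kN/m
Resisting force R = c·L + N'·tanφ = 8·7.6 + 131.0·tan31.1° = 60.8 + 79.1 = 139.9 kN/m
FS = R / T = 139.9 / 164.0 = 0.853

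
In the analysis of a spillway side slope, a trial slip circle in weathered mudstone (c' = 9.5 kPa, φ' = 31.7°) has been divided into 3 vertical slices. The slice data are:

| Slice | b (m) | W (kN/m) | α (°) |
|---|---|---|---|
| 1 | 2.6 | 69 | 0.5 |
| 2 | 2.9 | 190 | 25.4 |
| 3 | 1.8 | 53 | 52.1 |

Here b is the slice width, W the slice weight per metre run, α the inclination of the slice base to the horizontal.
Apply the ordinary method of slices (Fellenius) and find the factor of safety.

FS = 2.03

Ordinary method of slices: FS = Σ[c'·Δl_i + (W_i cosα_i)·tanφ'] / Σ W_i sinα_i, with Δl_i = b_i / cosα_i.
Slice 1: Δl = 2.6/cos0.5° = 2.600 m; N'_1 = 69·cos0.5° = 69.0; c'Δl = 24.70; W sinα = 0.6
Slice 2: Δl = 2.9/cos25.4° = 3.210 m; N'_2 = 190·cos25.4° = 171.6; c'Δl = 30.50; W sinα = 81.5
Slice 3: Δl = 1.8/cos52.1° = 2.930 m; N'_3 = 53·cos52.1° = 32.6; c'Δl = 27.84; W sinα = 41.8
Σc'Δl = 83.0 kN/m; ΣN' = 273.2 kN/m; ΣW sinα = 123.9 kN/m
Resisting = 83.0 + 273.2·tan31.7° = 83.0 + 168.7 = 251.8 kN/m
FS = 251.8 / 123.9 = 2.032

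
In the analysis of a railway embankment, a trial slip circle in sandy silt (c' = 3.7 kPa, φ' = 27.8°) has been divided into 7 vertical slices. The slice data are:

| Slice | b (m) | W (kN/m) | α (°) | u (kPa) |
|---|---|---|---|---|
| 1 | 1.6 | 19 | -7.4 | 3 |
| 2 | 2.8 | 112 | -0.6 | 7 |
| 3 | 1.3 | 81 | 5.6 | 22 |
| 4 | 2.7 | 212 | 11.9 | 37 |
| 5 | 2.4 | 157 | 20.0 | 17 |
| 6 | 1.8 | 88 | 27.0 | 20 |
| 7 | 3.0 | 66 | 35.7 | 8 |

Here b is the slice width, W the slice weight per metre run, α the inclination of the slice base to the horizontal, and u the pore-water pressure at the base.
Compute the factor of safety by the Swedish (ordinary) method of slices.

Ordinary method of slices: FS = Σ[c'·Δl_i + (W_i cosα_i − u_i·Δl_i)·tanφ'] / Σ W_i sinα_i, with Δl_i = b_i / cosα_i.
Slice 1: Δl = 1.6/cos(-7.4°) = 1.613 m; N'_1 = 19·cos(-7.4°) − 3·1.613 = 14.0; c'Δl = 5.97; W sinα = -2.4
Slice 2: Δl = 2.8/cos(-0.6°) = 2.800 m; N'_2 = 112·cos(-0.6°) − 7·2.800 = 92.4; c'Δl = 10.36; W sinα = -1.2
Slice 3: Δl = 1.3/cos5.6° = 1.306 m; N'_3 = 81·cos5.6° − 22·1.306 = 51.9; c'Δl = 4.83; W sinα = 7.9
Slice 4: Δl = 2.7/cos11.9° = 2.759 m; N'_4 = 212·cos11.9° − 37·2.759 = 105.3; c'Δl = 10.21; W sinα = 43.7
Slice 5: Δl = 2.4/cos20.0° = 2.554 m; N'_5 = 157·cos20.0° − 17·2.554 = 104.1; c'Δl = 9.45; W sinα = 53.7
Slice 6: Δl = 1.8/cos27.0° = 2.020 m; N'_6 = 88·cos27.0° − 20·2.020 = 38.0; c'Δl = 7.47; W sinα = 40.0
Slice 7: Δl = 3.0/cos35.7° = 3.694 m; N'_7 = 66·cos35.7° − 8·3.694 = 24.0; c'Δl = 13.67; W sinα = 38.5
Σc'Δl = 62.0 kN/m; ΣN' = 429.8 kN/m; ΣW sinα = 180.2 kN/m
Resisting = 62.0 + 429.8·tan27.8° = 62.0 + 226.6 = 288.6 kN/m
FS = 288.6 / 180.2 = 1.602

FS = 1.60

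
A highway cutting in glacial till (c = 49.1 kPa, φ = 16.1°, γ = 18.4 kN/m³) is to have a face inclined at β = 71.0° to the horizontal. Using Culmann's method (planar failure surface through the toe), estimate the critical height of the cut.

Culmann's analysis gives the critical failure plane at α_cr = (β + φ)/2 = (71.0 + 16.1)/2 = 43.5°, and the critical height
H_c = (4c/γ) · sinβ cosφ / [1 − cos(β − φ)]
    = (4·49.1/18.4) · sin71.0°·cos16.1° / [1 − cos(54.9°)]
    = 10.674 · 0.9455·0.9608 / [1 − 0.5750]
    = 10.674 · 0.9084 / 0.4250
    = 22.82 m

H_c = 22.82 m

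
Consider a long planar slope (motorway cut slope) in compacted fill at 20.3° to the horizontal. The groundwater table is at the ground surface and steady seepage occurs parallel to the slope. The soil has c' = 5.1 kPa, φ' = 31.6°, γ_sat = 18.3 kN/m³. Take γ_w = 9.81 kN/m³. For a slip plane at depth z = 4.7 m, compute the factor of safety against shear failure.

With seepage parallel to the slope and the water table at the surface, the effective normal stress on the slip plane uses the buoyant unit weight γ' = γ_sat − γ_w while the driving shear stress uses γ_sat:
FS = [c' + γ' z cos²β tanφ'] / [γ_sat z sinβ cosβ]
γ' = 18.3 − 9.81 = 8.49 kN/m³
Numerator = 5.1 + 8.49·4.7·cos²20.3°·tan31.6° = 5.1 + 8.49·4.7·0.8796·0.6152 = 26.694 kPa
Denominator = 18.3·4.7·sin20.3°·cos20.3° = 18.3·4.7·0.3469·0.9379 = 27.987 kPa
FS = 26.694 / 27.987 = 0.954

FS = 0.95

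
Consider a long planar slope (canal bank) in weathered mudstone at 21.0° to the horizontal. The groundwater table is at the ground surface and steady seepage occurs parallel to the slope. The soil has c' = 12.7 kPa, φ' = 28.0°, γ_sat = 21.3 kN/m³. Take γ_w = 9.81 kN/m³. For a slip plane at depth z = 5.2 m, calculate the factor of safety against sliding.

FS = 1.09

With seepage parallel to the slope and the water table at the surface, the effective normal stress on the slip plane uses the buoyant unit weight γ' = γ_sat − γ_w while the driving shear stress uses γ_sat:
FS = [c' + γ' z cos²β tanφ'] / [γ_sat z sinβ cosβ]
γ' = 21.3 − 9.81 = 11.49 kN/m³
Numerator = 12.7 + 11.49·5.2·cos²21.0°·tan28.0° = 12.7 + 11.49·5.2·0.8716·0.5317 = 40.389 kPa
Denominator = 21.3·5.2·sin21.0°·cos21.0° = 21.3·5.2·0.3584·0.9336 = 37.056 kPa
FS = 40.389 / 37.056 = 1.090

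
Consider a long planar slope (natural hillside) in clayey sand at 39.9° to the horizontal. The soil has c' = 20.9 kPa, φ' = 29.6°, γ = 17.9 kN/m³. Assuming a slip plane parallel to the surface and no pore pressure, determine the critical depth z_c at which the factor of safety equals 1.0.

Setting FS = 1.00 in FS = [c' + γz cos²β tanφ'] / [γz sinβ cosβ] and solving for z:
z = c' / [γ cosβ (FS·sinβ − cosβ·tanφ')]
  = 20.9 / [17.9·cos39.9°·(1.00·sin39.9° − cos39.9°·tan29.6°)]
  = 20.9 / [17.9·0.7672·(1.00·0.6414 − 0.7672·0.5681)]
  = 20.9 / 2.8239 = 7.401 m

z_c = 7.40 m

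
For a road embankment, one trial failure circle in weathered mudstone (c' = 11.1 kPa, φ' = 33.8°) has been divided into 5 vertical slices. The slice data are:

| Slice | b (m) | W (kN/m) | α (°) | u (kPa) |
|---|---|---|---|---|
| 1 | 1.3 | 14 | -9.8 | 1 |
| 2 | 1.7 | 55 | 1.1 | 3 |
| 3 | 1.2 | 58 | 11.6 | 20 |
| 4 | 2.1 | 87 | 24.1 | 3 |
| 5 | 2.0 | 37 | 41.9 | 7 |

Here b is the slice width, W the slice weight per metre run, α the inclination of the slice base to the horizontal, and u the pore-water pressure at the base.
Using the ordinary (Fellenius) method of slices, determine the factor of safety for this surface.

Ordinary method of slices: FS = Σ[c'·Δl_i + (W_i cosα_i − u_i·Δl_i)·tanφ'] / Σ W_i sinα_i, with Δl_i = b_i / cosα_i.
Slice 1: Δl = 1.3/cos(-9.8°) = 1.319 m; N'_1 = 14·cos(-9.8°) − 1·1.319 = 12.5; c'Δl = 14.64; W sinα = -2.4
Slice 2: Δl = 1.7/cos1.1° = 1.700 m; N'_2 = 55·cos1.1° − 3·1.700 = 49.9; c'Δl = 18.87; W sinα = 1.1
Slice 3: Δl = 1.2/cos11.6° = 1.225 m; N'_3 = 58·cos11.6° − 20·1.225 = 32.3; c'Δl = 13.60; W sinα = 11.7
Slice 4: Δl = 2.1/cos24.1° = 2.301 m; N'_4 = 87·cos24.1° − 3·2.301 = 72.5; c'Δl = 25.54; W sinα = 35.5
Slice 5: Δl = 2.0/cos41.9° = 2.687 m; N'_5 = 37·cos41.9° − 7·2.687 = 8.7; c'Δl = 29.83; W sinα = 24.7
Σc'Δl = 102.5 kN/m; ΣN' = 175.9 kN/m; ΣW sinα = 70.6 kN/m
Resisting = 102.5 + 175.9·tan33.8° = 102.5 + 117.8 = 220.2 kN/m
FS = 220.2 / 70.6 = 3.121

FS = 3.12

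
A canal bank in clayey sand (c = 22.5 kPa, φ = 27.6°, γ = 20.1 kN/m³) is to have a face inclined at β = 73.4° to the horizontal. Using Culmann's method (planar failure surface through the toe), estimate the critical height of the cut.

H_c = 12.56 m

Culmann's analysis gives the critical failure plane at α_cr = (β + φ)/2 = (73.4 + 27.6)/2 = 50.5°, and the critical height
H_c = (4c/γ) · sinβ cosφ / [1 − cos(β − φ)]
    = (4·22.5/20.1) · sin73.4°·cos27.6° / [1 − cos(45.8°)]
    = 4.478 · 0.9583·0.8862 / [1 − 0.6972]
    = 4.478 · 0.8493 / 0.3028
    = 12.56 m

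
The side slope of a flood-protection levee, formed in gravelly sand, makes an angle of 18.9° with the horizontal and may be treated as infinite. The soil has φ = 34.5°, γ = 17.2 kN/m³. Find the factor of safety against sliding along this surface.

FS = 2.01

For a dry cohesionless infinite slope the factor of safety is FS = tanφ / tanβ.
FS = tan34.5° / tan18.9° = 0.6873 / 0.3424 = 2.007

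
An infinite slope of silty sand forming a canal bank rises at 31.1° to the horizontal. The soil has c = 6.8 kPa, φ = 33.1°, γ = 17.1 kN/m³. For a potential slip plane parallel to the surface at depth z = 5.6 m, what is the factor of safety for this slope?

FS = 1.24

For an infinite slope with a slip plane parallel to the surface (no pore pressure): FS = [c + γz cos²β tanφ] / [γz sinβ cosβ].
γz = 17.1·5.6 = 95.76 kN/m²
Numerator = 6.8 + 95.76·cos²31.1°·tan33.1° = 6.8 + 95.76·0.7332·0.6519 = 52.570 kPa
Denominator = 95.76·sin31.1°·cos31.1° = 95.76·0.5165·0.8563 = 42.354 kPa
FS = 52.570 / 42.354 = 1.241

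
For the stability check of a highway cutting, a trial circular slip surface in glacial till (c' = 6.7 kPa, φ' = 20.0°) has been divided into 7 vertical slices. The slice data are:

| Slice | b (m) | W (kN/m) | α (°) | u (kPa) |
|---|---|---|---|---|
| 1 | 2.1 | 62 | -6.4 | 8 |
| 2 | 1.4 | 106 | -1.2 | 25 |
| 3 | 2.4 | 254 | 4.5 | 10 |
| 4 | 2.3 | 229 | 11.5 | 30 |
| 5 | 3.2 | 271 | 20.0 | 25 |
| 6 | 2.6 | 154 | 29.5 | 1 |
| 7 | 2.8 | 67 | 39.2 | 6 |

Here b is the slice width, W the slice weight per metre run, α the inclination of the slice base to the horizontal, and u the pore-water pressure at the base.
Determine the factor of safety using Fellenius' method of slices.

FS = 1.59

Ordinary method of slices: FS = Σ[c'·Δl_i + (W_i cosα_i − u_i·Δl_i)·tanφ'] / Σ W_i sinα_i, with Δl_i = b_i / cosα_i.
Slice 1: Δl = 2.1/cos(-6.4°) = 2.113 m; N'_1 = 62·cos(-6.4°) − 8·2.113 = 44.7; c'Δl = 14.16; W sinα = -6.9
Slice 2: Δl = 1.4/cos(-1.2°) = 1.400 m; N'_2 = 106·cos(-1.2°) − 25·1.400 = 71.0; c'Δl = 9.38; W sinα = -2.2
Slice 3: Δl = 2.4/cos4.5° = 2.407 m; N'_3 = 254·cos4.5° − 10·2.407 = 229.1; c'Δl = 16.13; W sinα = 19.9
Slice 4: Δl = 2.3/cos11.5° = 2.347 m; N'_4 = 229·cos11.5° − 30·2.347 = 154.0; c'Δl = 15.73; W sinα = 45.7
Slice 5: Δl = 3.2/cos20.0° = 3.405 m; N'_5 = 271·cos20.0° − 25·3.405 = 169.5; c'Δl = 22.82; W sinα = 92.7
Slice 6: Δl = 2.6/cos29.5° = 2.987 m; N'_6 = 154·cos29.5° − 1·2.987 = 131.0; c'Δl = 20.01; W sinα = 75.8
Slice 7: Δl = 2.8/cos39.2° = 3.613 m; N'_7 = 67·cos39.2° − 6·3.613 = 30.2; c'Δl = 24.21; W sinα = 42.3
Σc'Δl = 122.4 kN/m; ΣN' = 829.6 kN/m; ΣW sinα = 267.3 kN/m
Resisting = 122.4 + 829.6·tan20.0° = 122.4 + 302.0 = 424.4 kN/m
FS = 424.4 / 267.3 = 1.588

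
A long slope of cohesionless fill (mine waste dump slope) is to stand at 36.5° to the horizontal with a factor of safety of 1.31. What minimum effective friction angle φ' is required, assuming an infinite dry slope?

φ' = 44.1°

FS = tanφ'/tanβ ⇒ tanφ' = FS · tanβ = 1.31 · tan36.5° = 0.9693
φ' = arctan(0.9693) = 44.11°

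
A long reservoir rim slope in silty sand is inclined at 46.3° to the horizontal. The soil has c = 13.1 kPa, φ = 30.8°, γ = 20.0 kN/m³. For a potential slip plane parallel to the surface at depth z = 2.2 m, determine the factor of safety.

For an infinite slope with a slip plane parallel to the surface (no pore pressure): FS = [c + γz cos²β tanφ] / [γz sinβ cosβ].
γz = 20.0·2.2 = 44.00 kN/m²
Numerator = 13.1 + 44.00·cos²46.3°·tan30.8° = 13.1 + 44.00·0.4773·0.5961 = 25.620 kPa
Denominator = 44.00·sin46.3°·cos46.3° = 44.00·0.7230·0.6909 = 21.977 kPa
FS = 25.620 / 21.977 = 1.166

FS = 1.17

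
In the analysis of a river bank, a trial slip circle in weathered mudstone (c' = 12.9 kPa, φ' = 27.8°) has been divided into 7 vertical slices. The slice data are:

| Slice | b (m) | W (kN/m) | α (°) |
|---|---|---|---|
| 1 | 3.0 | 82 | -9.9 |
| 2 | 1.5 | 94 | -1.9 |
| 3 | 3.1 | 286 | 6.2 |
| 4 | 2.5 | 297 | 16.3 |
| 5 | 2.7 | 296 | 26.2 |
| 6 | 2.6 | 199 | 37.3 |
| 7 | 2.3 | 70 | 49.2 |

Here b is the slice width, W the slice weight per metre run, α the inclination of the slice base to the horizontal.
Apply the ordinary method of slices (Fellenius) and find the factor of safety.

Ordinary method of slices: FS = Σ[c'·Δl_i + (W_i cosα_i)·tanφ'] / Σ W_i sinα_i, with Δl_i = b_i / cosα_i.
Slice 1: Δl = 3.0/cos(-9.9°) = 3.045 m; N'_1 = 82·cos(-9.9°) = 80.8; c'Δl = 39.28; W sinα = -14.1
Slice 2: Δl = 1.5/cos(-1.9°) = 1.501 m; N'_2 = 94·cos(-1.9°) = 93.9; c'Δl = 19.36; W sinα = -3.1
Slice 3: Δl = 3.1/cos6.2° = 3.118 m; N'_3 = 286·cos6.2° = 284.3; c'Δl = 40.23; W sinα = 30.9
Slice 4: Δl = 2.5/cos16.3° = 2.605 m; N'_4 = 297·cos16.3° = 285.1; c'Δl = 33.60; W sinα = 83.4
Slice 5: Δl = 2.7/cos26.2° = 3.009 m; N'_5 = 296·cos26.2° = 265.6; c'Δl = 38.82; W sinα = 130.7
Slice 6: Δl = 2.6/cos37.3° = 3.268 m; N'_6 = 199·cos37.3° = 158.3; c'Δl = 42.16; W sinα = 120.6
Slice 7: Δl = 2.3/cos49.2° = 3.520 m; N'_7 = 70·cos49.2° = 45.7; c'Δl = 45.41; W sinα = 53.0
Σc'Δl = 258.9 kN/m; ΣN' = 1213.7 kN/m; ΣW sinα = 401.3 kN/m
Resisting = 258.9 + 1213.7·tan27.8° = 258.9 + 639.9 = 898.8 kN/m
FS = 898.8 / 401.3 = 2.240

FS = 2.24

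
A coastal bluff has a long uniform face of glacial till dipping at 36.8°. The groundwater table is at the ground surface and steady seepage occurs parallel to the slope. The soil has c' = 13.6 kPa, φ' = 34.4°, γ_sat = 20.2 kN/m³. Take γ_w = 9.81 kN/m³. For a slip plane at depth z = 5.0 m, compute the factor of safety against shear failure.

FS = 0.75

With seepage parallel to the slope and the water table at the surface, the effective normal stress on the slip plane uses the buoyant unit weight γ' = γ_sat − γ_w while the driving shear stress uses γ_sat:
FS = [c' + γ' z cos²β tanφ'] / [γ_sat z sinβ cosβ]
γ' = 20.2 − 9.81 = 10.39 kN/m³
Numerator = 13.6 + 10.39·5.0·cos²36.8°·tan34.4° = 13.6 + 10.39·5.0·0.6412·0.6847 = 36.407 kPa
Denominator = 20.2·5.0·sin36.8°·cos36.8° = 20.2·5.0·0.5990·0.8007 = 48.445 kPa
FS = 36.407 / 48.445 = 0.752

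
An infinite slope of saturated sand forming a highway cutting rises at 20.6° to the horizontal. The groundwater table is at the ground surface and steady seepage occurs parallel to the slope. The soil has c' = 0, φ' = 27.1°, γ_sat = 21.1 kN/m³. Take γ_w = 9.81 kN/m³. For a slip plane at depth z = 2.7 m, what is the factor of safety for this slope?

With seepage parallel to the slope and the water table at the surface, the effective normal stress on the slip plane uses the buoyant unit weight γ' = γ_sat − γ_w while the driving shear stress uses γ_sat:
FS = [c' + γ' z cos²β tanφ'] / [γ_sat z sinβ cosβ]
(For c' = 0 this reduces to FS = (γ'/γ_sat)·tanφ'/tanβ.)
γ' = 21.1 − 9.81 = 11.29 kN/m³
Numerator = 0.0 + 11.29·2.7·cos²20.6°·tan27.1° = 0.0 + 11.29·2.7·0.8762·0.5117 = 13.668 kPa
Denominator = 21.1·2.7·sin20.6°·cos20.6° = 21.1·2.7·0.3518·0.9361 = 18.763 kPa
FS = 13.668 / 18.763 = 0.728

FS = 0.73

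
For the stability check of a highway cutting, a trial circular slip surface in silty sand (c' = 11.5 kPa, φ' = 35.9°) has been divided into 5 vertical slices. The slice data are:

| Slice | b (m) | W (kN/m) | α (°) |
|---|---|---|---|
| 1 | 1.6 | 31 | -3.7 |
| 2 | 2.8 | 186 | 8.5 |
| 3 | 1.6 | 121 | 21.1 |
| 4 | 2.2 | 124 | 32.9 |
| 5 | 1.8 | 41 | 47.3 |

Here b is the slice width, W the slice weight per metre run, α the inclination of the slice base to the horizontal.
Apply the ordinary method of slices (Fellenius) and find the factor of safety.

Ordinary method of slices: FS = Σ[c'·Δl_i + (W_i cosα_i)·tanφ'] / Σ W_i sinα_i, with Δl_i = b_i / cosα_i.
Slice 1: Δl = 1.6/cos(-3.7°) = 1.603 m; N'_1 = 31·cos(-3.7°) = 30.9; c'Δl = 18.44; W sinα = -2.0
Slice 2: Δl = 2.8/cos8.5° = 2.831 m; N'_2 = 186·cos8.5° = 184.0; c'Δl = 32.56; W sinα = 27.5
Slice 3: Δl = 1.6/cos21.1° = 1.715 m; N'_3 = 121·cos21.1° = 112.9; c'Δl = 19.72; W sinα = 43.6
Slice 4: Δl = 2.2/cos32.9° = 2.620 m; N'_4 = 124·cos32.9° = 104.1; c'Δl = 30.13; W sinα = 67.4
Slice 5: Δl = 1.8/cos47.3° = 2.654 m; N'_5 = 41·cos47.3° = 27.8; c'Δl = 30.52; W sinα = 30.1
Σc'Δl = 131.4 kN/m; ΣN' = 459.7 kN/m; ΣW sinα = 166.5 kN/m
Resisting = 131.4 + 459.7·tan35.9° = 131.4 + 332.8 = 464.1 kN/m
FS = 464.1 / 166.5 = 2.787

FS = 2.79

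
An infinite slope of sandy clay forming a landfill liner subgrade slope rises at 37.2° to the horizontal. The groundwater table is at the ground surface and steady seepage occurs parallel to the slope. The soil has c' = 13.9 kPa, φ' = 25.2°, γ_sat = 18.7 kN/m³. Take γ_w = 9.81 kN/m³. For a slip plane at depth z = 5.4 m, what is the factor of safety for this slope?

FS = 0.58

With seepage parallel to the slope and the water table at the surface, the effective normal stress on the slip plane uses the buoyant unit weight γ' = γ_sat − γ_w while the driving shear stress uses γ_sat:
FS = [c' + γ' z cos²β tanφ'] / [γ_sat z sinβ cosβ]
γ' = 18.7 − 9.81 = 8.89 kN/m³
Numerator = 13.9 + 8.89·5.4·cos²37.2°·tan25.2° = 13.9 + 8.89·5.4·0.6345·0.4706 = 28.232 kPa
Denominator = 18.7·5.4·sin37.2°·cos37.2° = 18.7·5.4·0.6046·0.7965 = 48.630 kPa
FS = 28.232 / 48.630 = 0.581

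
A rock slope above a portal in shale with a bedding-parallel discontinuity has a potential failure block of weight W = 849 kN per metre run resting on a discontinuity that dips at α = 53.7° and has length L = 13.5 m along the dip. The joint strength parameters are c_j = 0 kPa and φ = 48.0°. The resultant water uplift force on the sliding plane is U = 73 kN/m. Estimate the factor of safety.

FS = 0.70

Resolving the block weight along and normal to the plane and applying the Mohr–Coulomb strength on the joint:
N' = W cosα − U = 849·cos53.7° − 73 = 429.6 kN/m
Driving force T = W sinα = 849·sin53.7° = 684.2 kN/m
Resisting force R = c_j·L + N'·tanφ = 0·13.5 + 429.6·tan48.0° = 0.0 + 477.1 = 477.1 kN/m
FS = R / T = 477.1 / 684.2 = 0.697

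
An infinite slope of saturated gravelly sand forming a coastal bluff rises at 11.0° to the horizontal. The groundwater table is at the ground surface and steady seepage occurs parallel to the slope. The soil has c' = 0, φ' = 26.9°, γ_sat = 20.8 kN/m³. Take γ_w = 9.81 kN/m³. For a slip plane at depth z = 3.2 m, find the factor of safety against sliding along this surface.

With seepage parallel to the slope and the water table at the surface, the effective normal stress on the slip plane uses the buoyant unit weight γ' = γ_sat − γ_w while the driving shear stress uses γ_sat:
FS = [c' + γ' z cos²β tanφ'] / [γ_sat z sinβ cosβ]
(For c' = 0 this reduces to FS = (γ'/γ_sat)·tanφ'/tanβ.)
γ' = 20.8 − 9.81 = 10.99 kN/m³
Numerator = 0.0 + 10.99·3.2·cos²11.0°·tan26.9° = 0.0 + 10.99·3.2·0.9636·0.5073 = 17.192 kPa
Denominator = 20.8·3.2·sin11.0°·cos11.0° = 20.8·3.2·0.1908·0.9816 = 12.467 kPa
FS = 17.192 / 12.467 = 1.379

FS = 1.38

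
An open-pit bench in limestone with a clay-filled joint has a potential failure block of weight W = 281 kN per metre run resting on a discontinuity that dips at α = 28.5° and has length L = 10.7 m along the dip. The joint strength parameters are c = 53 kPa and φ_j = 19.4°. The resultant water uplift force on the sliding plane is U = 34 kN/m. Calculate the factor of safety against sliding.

Resolving the block weight along and normal to the plane and applying the Mohr–Coulomb strength on the joint:
N' = W cosα − U = 281·cos28.5° − 34 = 212.9 kN/m
Driving force T = W sinα = 281·sin28.5° = 134.1 kN/m
Resisting force R = c·L + N'·tanφ_j = 53·10.7 + 212.9·tan19.4° = 567.1 + 75.0 = 642.1 kN/m
FS = R / T = 642.1 / 134.1 = 4.789

FS = 4.79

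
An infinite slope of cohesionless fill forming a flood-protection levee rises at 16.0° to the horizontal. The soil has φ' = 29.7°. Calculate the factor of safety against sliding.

FS = 1.99

For a dry cohesionless infinite slope the factor of safety is FS = tanφ' / tanβ.
FS = tan29.7° / tan16.0° = 0.5704 / 0.2867 = 1.989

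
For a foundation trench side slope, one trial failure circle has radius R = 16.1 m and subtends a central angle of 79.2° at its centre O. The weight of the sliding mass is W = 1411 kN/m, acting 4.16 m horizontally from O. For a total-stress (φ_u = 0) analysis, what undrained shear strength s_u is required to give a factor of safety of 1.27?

s_u = 20.8 kPa

FS = s_u·L_a·R / (W·d), so s_u = FS·W·d / (L_a·R).
Arc length L_a = R·θ = 16.1·(79.2°·π/180) = 16.1·1.3823 = 22.26 m
s_u = 1.27·1411·4.16 / (22.26·16.1) = 7454.6 / 358.31 = 20.81 kPa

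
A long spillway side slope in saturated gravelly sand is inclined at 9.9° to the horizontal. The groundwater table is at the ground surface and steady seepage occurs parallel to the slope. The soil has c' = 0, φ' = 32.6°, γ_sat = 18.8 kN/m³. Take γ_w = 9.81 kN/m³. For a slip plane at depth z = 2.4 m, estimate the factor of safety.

With seepage parallel to the slope and the water table at the surface, the effective normal stress on the slip plane uses the buoyant unit weight γ' = γ_sat − γ_w while the driving shear stress uses γ_sat:
FS = [c' + γ' z cos²β tanφ'] / [γ_sat z sinβ cosβ]
(For c' = 0 this reduces to FS = (γ'/γ_sat)·tanφ'/tanβ.)
γ' = 18.8 − 9.81 = 8.99 kN/m³
Numerator = 0.0 + 8.99·2.4·cos²9.9°·tan32.6° = 0.0 + 8.99·2.4·0.9704·0.6395 = 13.391 kPa
Denominator = 18.8·2.4·sin9.9°·cos9.9° = 18.8·2.4·0.1719·0.9851 = 7.642 kPa
FS = 13.391 / 7.642 = 1.752

FS = 1.75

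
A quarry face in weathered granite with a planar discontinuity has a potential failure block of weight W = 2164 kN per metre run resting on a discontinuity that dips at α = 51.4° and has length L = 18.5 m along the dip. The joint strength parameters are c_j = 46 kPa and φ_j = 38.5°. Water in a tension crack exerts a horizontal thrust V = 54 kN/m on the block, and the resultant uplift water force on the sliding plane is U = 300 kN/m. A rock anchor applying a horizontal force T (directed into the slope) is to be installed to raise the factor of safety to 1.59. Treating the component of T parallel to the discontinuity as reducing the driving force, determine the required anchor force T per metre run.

T = 675 kN/m

Resolving forces along and normal to the sliding plane, with the horizontal anchor force T adding T·sinα to the effective normal force and T·cosα acting up the plane against the driving force:
FS = [c_jL + (W cosα − U − V sinα + T sinα) tanφ_j] / [W sinα + V cosα − T cosα]
Without the anchor: N' = 1007.9 kN/m, driving T_d = 1724.9 kN/m, resisting R = 46·18.5 + 1007.9·tan38.5° = 1652.7 kN/m, FS = 0.96.
Setting FS = 1.59 and solving for T:
1.59·(1724.9 − T cos51.4°) = 1652.7 + T sin51.4°·tan38.5°
T·(sin51.4°·tan38.5° + 1.59·cos51.4°) = 1.59·1724.9 − 1652.7
T·(0.7815·0.7954 + 1.59·0.6239) = 2742.6 − 1652.7 = 1089.9
T·1.6136 = 1089.9
T = 675.4 kN/m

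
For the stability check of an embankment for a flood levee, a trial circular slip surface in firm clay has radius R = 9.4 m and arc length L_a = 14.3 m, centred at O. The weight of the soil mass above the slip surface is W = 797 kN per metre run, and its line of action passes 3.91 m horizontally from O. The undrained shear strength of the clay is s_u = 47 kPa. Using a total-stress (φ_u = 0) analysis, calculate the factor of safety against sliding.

Taking moments about the centre O, the resisting moment is provided by the undrained shear strength acting along the arc:
M_R = s_u·L_a·R = 47·14.30·9.4 = 6317.7 kN·m/m
M_D = W·d = 797·3.91 = 3116.3 kN·m/m
FS = M_R / M_D = 6317.7 / 3116.3 = 2.027

FS = 2.03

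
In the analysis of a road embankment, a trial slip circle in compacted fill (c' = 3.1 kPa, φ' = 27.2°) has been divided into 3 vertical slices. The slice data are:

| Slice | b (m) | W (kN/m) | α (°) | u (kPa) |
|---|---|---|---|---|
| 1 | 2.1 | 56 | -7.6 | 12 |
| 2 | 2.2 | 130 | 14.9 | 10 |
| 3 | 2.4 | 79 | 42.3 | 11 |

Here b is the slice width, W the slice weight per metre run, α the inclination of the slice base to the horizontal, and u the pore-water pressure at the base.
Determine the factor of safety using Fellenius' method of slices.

Ordinary method of slices: FS = Σ[c'·Δl_i + (W_i cosα_i − u_i·Δl_i)·tanφ'] / Σ W_i sinα_i, with Δl_i = b_i / cosα_i.
Slice 1: Δl = 2.1/cos(-7.6°) = 2.119 m; N'_1 = 56·cos(-7.6°) − 12·2.119 = 30.1; c'Δl = 6.57; W sinα = -7.4
Slice 2: Δl = 2.2/cos14.9° = 2.277 m; N'_2 = 130·cos14.9° − 10·2.277 = 102.9; c'Δl = 7.06; W sinα = 33.4
Slice 3: Δl = 2.4/cos42.3° = 3.245 m; N'_3 = 79·cos42.3° − 11·3.245 = 22.7; c'Δl = 10.06; W sinα = 53.2
Σc'Δl = 23.7 kN/m; ΣN' = 155.7 kN/m; ΣW sinα = 79.2 kN/m
Resisting = 23.7 + 155.7·tan27.2° = 23.7 + 80.0 = 103.7 kN/m
FS = 103.7 / 79.2 = 1.309

FS = 1.31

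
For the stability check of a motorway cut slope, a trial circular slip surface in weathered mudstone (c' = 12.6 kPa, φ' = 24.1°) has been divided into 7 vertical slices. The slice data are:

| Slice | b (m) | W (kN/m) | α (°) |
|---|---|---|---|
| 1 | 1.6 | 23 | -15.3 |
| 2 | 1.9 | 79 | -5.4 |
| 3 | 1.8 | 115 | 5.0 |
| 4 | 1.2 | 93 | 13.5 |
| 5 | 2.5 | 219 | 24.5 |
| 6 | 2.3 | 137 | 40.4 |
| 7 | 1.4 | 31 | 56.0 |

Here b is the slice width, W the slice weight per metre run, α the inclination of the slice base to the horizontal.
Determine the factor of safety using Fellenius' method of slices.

FS = 2.09

Ordinary method of slices: FS = Σ[c'·Δl_i + (W_i cosα_i)·tanφ'] / Σ W_i sinα_i, with Δl_i = b_i / cosα_i.
Slice 1: Δl = 1.6/cos(-15.3°) = 1.659 m; N'_1 = 23·cos(-15.3°) = 22.2; c'Δl = 20.90; W sinα = -6.1
Slice 2: Δl = 1.9/cos(-5.4°) = 1.908 m; N'_2 = 79·cos(-5.4°) = 78.6; c'Δl = 24.05; W sinα = -7.4
Slice 3: Δl = 1.8/cos5.0° = 1.807 m; N'_3 = 115·cos5.0° = 114.6; c'Δl = 22.77; W sinα = 10.0
Slice 4: Δl = 1.2/cos13.5° = 1.234 m; N'_4 = 93·cos13.5° = 90.4; c'Δl = 15.55; W sinα = 21.7
Slice 5: Δl = 2.5/cos24.5° = 2.747 m; N'_5 = 219·cos24.5° = 199.3; c'Δl = 34.62; W sinα = 90.8
Slice 6: Δl = 2.3/cos40.4° = 3.020 m; N'_6 = 137·cos40.4° = 104.3; c'Δl = 38.05; W sinα = 88.8
Slice 7: Δl = 1.4/cos56.0° = 2.504 m; N'_7 = 31·cos56.0° = 17.3; c'Δl = 31.55; W sinα = 25.7
Σc'Δl = 187.5 kN/m; ΣN' = 626.8 kN/m; ΣW sinα = 223.5 kN/m
Resisting = 187.5 + 626.8·tan24.1° = 187.5 + 280.4 = 467.9 kN/m
FS = 467.9 / 223.5 = 2.093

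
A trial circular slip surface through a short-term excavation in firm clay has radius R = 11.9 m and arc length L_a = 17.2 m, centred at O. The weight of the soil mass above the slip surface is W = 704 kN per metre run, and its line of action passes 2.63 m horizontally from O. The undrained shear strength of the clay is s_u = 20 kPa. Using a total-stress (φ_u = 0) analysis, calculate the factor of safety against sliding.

FS = 2.21

Taking moments about the centre O, the resisting moment is provided by the undrained shear strength acting along the arc:
M_R = s_u·L_a·R = 20·17.20·11.9 = 4093.6 kN·m/m
M_D = W·d = 704·2.63 = 1851.5 kN·m/m
FS = M_R / M_D = 4093.6 / 1851.5 = 2.211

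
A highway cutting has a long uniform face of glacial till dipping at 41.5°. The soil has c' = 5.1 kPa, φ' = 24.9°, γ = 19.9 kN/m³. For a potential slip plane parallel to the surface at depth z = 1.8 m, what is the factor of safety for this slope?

FS = 0.81

For an infinite slope with a slip plane parallel to the surface (no pore pressure): FS = [c' + γz cos²β tanφ'] / [γz sinβ cosβ].
γz = 19.9·1.8 = 35.82 kN/m²
Numerator = 5.1 + 35.82·cos²41.5°·tan24.9° = 5.1 + 35.82·0.5609·0.4642 = 14.427 kPa
Denominator = 35.82·sin41.5°·cos41.5° = 35.82·0.6626·0.7490 = 17.777 kPa
FS = 14.427 / 17.777 = 0.812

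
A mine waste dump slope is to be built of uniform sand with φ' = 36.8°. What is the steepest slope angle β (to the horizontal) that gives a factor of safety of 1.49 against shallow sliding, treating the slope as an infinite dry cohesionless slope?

For an infinite dry cohesionless slope FS = tanφ'/tanβ, so tanβ = tanφ' / FS.
tanβ = tan36.8° / 1.49 = 0.7481 / 1.49 = 0.5021
β = arctan(0.5021) = 26.66°

β = 26.7°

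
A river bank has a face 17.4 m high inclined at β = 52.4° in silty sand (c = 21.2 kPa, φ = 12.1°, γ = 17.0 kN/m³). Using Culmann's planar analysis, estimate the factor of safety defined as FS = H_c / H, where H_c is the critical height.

FS = 0.94

H_c = (4c/γ) · sinβ cosφ / [1 − cos(β − φ)]
    = (4·21.2/17.0) · sin52.4°·cos12.1° / [1 − cos40.3°]
    = 4.988 · 0.7747 / 0.2373 = 16.28 m
FS = H_c / H = 16.28 / 17.4 = 0.936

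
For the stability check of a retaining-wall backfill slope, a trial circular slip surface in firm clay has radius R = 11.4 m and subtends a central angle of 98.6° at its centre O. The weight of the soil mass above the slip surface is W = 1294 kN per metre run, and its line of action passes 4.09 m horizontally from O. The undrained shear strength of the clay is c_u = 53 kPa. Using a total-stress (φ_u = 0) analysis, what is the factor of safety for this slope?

Taking moments about the centre O, the resisting moment is provided by the undrained shear strength acting along the arc:
Arc length L_a = R·θ = 11.4·(98.6°·π/180) = 11.4·1.7209 = 19.62 m
M_R = c_u·L_a·R = 53·19.62·11.4 = 11853.3 kN·m/m
M_D = W·d = 1294·4.09 = 5292.5 kN·m/m
FS = M_R / M_D = 11853.3 / 5292.5 = 2.240

FS = 2.24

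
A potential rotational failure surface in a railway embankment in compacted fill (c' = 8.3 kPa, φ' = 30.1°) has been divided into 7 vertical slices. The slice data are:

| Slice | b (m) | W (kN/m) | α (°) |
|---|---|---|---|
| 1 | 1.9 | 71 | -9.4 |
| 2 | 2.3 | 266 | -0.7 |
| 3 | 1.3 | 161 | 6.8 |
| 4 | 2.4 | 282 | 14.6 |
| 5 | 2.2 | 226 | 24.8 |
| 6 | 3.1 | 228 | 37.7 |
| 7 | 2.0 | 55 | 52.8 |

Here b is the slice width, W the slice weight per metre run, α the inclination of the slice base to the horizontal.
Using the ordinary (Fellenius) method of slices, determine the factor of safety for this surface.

FS = 2.36

Ordinary method of slices: FS = Σ[c'·Δl_i + (W_i cosα_i)·tanφ'] / Σ W_i sinα_i, with Δl_i = b_i / cosα_i.
Slice 1: Δl = 1.9/cos(-9.4°) = 1.926 m; N'_1 = 71·cos(-9.4°) = 70.0; c'Δl = 15.98; W sinα = -11.6
Slice 2: Δl = 2.3/cos(-0.7°) = 2.300 m; N'_2 = 266·cos(-0.7°) = 266.0; c'Δl = 19.09; W sinα = -3.2
Slice 3: Δl = 1.3/cos6.8° = 1.309 m; N'_3 = 161·cos6.8° = 159.9; c'Δl = 10.87; W sinα = 19.1
Slice 4: Δl = 2.4/cos14.6° = 2.480 m; N'_4 = 282·cos14.6° = 272.9; c'Δl = 20.58; W sinα = 71.1
Slice 5: Δl = 2.2/cos24.8° = 2.424 m; N'_5 = 226·cos24.8° = 205.2; c'Δl = 20.12; W sinα = 94.8
Slice 6: Δl = 3.1/cos37.7° = 3.918 m; N'_6 = 228·cos37.7° = 180.4; c'Δl = 32.52; W sinα = 139.4
Slice 7: Δl = 2.0/cos52.8° = 3.308 m; N'_7 = 55·cos52.8° = 33.3; c'Δl = 27.46; W sinα = 43.8
Σc'Δl = 146.6 kN/m; ΣN' = 1187.6 kN/m; ΣW sinα = 353.3 kN/m
Resisting = 146.6 + 1187.6·tan30.1° = 146.6 + 688.4 = 835.0 kN/m
FS = 835.0 / 353.3 = 2.363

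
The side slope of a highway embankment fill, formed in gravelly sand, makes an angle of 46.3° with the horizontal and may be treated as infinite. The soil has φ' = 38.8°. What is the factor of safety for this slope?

For a dry cohesionless infinite slope the factor of safety is FS = tanφ' / tanβ.
FS = tan38.8° / tan46.3° = 0.8040 / 1.0464 = 0.768

FS = 0.77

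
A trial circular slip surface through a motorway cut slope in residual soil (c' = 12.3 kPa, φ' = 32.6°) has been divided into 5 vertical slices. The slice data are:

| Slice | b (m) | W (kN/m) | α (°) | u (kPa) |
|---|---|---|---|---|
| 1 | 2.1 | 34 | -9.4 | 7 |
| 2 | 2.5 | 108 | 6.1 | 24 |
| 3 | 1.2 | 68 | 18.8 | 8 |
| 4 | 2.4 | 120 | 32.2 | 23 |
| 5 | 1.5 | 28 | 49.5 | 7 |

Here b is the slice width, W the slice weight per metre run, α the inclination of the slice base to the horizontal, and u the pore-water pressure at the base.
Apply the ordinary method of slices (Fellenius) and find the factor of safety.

Ordinary method of slices: FS = Σ[c'·Δl_i + (W_i cosα_i − u_i·Δl_i)·tanφ'] / Σ W_i sinα_i, with Δl_i = b_i / cosα_i.
Slice 1: Δl = 2.1/cos(-9.4°) = 2.129 m; N'_1 = 34·cos(-9.4°) − 7·2.129 = 18.6; c'Δl = 26.18; W sinα = -5.6
Slice 2: Δl = 2.5/cos6.1° = 2.514 m; N'_2 = 108·cos6.1° − 24·2.514 = 47.0; c'Δl = 30.93; W sinα = 11.5
Slice 3: Δl = 1.2/cos18.8° = 1.268 m; N'_3 = 68·cos18.8° − 8·1.268 = 54.2; c'Δl = 15.59; W sinα = 21.9
Slice 4: Δl = 2.4/cos32.2° = 2.836 m; N'_4 = 120·cos32.2° − 23·2.836 = 36.3; c'Δl = 34.89; W sinα = 63.9
Slice 5: Δl = 1.5/cos49.5° = 2.310 m; N'_5 = 28·cos49.5° − 7·2.310 = 2.0; c'Δl = 28.41; W sinα = 21.3
Σc'Δl = 136.0 kN/m; ΣN' = 158.2 kN/m; ΣW sinα = 113.1 kN/m
Resisting = 136.0 + 158.2·tan32.6° = 136.0 + 101.2 = 237.2 kN/m
FS = 237.2 / 113.1 = 2.098

FS = 2.10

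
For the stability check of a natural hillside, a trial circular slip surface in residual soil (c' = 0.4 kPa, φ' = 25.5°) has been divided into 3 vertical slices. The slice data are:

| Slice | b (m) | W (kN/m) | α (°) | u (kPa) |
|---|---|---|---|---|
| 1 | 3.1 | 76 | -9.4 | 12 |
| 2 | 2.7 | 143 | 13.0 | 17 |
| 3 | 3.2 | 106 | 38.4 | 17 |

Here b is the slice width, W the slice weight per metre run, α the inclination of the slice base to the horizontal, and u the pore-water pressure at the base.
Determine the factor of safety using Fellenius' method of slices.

FS = 0.84

Ordinary method of slices: FS = Σ[c'·Δl_i + (W_i cosα_i − u_i·Δl_i)·tanφ'] / Σ W_i sinα_i, with Δl_i = b_i / cosα_i.
Slice 1: Δl = 3.1/cos(-9.4°) = 3.142 m; N'_1 = 76·cos(-9.4°) − 12·3.142 = 37.3; c'Δl = 1.26; W sinα = -12.4
Slice 2: Δl = 2.7/cos13.0° = 2.771 m; N'_2 = 143·cos13.0° − 17·2.771 = 92.2; c'Δl = 1.11; W sinα = 32.2
Slice 3: Δl = 3.2/cos38.4° = 4.083 m; N'_3 = 106·cos38.4° − 17·4.083 = 13.7; c'Δl = 1.63; W sinα = 65.8
Σc'Δl = 4.0 kN/m; ΣN' = 143.2 kN/m; ΣW sinα = 85.6 kN/m
Resisting = 4.0 + 143.2·tan25.5° = 4.0 + 68.3 = 72.3 kN/m
FS = 72.3 / 85.6 = 0.844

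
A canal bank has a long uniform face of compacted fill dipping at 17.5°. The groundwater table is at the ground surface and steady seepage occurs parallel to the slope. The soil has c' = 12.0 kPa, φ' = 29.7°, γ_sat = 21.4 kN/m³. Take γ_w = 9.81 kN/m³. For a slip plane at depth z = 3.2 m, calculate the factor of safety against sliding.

With seepage parallel to the slope and the water table at the surface, the effective normal stress on the slip plane uses the buoyant unit weight γ' = γ_sat − γ_w while the driving shear stress uses γ_sat:
FS = [c' + γ' z cos²β tanφ'] / [γ_sat z sinβ cosβ]
γ' = 21.4 − 9.81 = 11.59 kN/m³
Numerator = 12.0 + 11.59·3.2·cos²17.5°·tan29.7° = 12.0 + 11.59·3.2·0.9096·0.5704 = 31.242 kPa
Denominator = 21.4·3.2·sin17.5°·cos17.5° = 21.4·3.2·0.3007·0.9537 = 19.639 kPa
FS = 31.242 / 19.639 = 1.591

FS = 1.59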